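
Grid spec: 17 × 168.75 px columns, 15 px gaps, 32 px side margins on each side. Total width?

Container = 2·32 + 17·168.75 + 16·15 = 64 + 2868.75 + 240 = 3172.75 px.

3172.75 px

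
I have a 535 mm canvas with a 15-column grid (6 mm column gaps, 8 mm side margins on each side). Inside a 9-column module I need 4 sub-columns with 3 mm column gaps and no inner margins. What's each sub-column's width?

75 mm

Subtract both margins: 535 − 2·8 = 519 mm.
15c + 14·6 = 519 → 15c = 435 → c = 29 mm.
9 columns plus 8 column gaps: 261 + 48 = 309 mm.
4 columns + 3 column gaps: 4d + 3·3 = 309.
4d = 309 − 9 = 300, so d = 75 mm.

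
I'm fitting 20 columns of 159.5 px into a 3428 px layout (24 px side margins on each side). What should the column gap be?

10 px

Inside the margins: 3428 − 48 = 3380 px.
20 columns take 20·159.5 = 3190 px; remaining 190 splits into 19 column gaps.
g = 190 / 19 = 10 px.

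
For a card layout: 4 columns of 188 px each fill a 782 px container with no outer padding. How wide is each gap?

4 columns take 4·188 = 752 px; remaining 30 splits into 3 gaps.
g = 30 / 3 = 10 px.

10 px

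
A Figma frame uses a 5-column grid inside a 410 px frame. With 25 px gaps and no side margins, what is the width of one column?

62 px

5c + 4·25 = 410 → 5c = 310 → c = 62 px.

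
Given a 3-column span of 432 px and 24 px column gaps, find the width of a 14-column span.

3 columns + 2 column gaps: 3c + 2·24 = 432.
3c = 432 − 48 = 384, so c = 128 px.
14 columns plus 13 column gaps: 1792 + 312 = 2104 px.

2104 px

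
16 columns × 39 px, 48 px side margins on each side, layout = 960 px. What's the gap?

Content width = 960 − 2·48 = 864 px.
16 columns take 16·39 = 624 px; remaining 240 splits into 15 gaps.
g = 240 / 15 = 16 px.

16 px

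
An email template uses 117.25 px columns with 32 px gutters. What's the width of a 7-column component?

1012.75 px

Span of 7: 7·117.25 + 6·32 = 820.75 + 192 = 1012.75 px.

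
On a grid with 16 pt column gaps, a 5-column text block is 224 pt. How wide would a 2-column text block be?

80 pt

224 − 4·16 = 160; ÷5 gives c = 32 pt.
Span of 2: 2·32 + 1·16 = 64 + 16 = 80 pt.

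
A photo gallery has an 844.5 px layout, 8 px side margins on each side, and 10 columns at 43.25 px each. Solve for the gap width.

44 px

Inside the margins: 844.5 − 16 = 828.5 px.
10·43.25 + 9g = 828.5 → 9g = 396 → g = 44 px.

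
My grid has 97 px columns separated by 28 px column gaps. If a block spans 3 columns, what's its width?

3 columns plus 2 column gaps: 291 + 56 = 347 px.

347 px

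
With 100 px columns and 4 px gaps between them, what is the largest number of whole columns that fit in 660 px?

6 columns

Each extra column adds 100 + 4 = 104 px.
(660 + 4) / 104 = 6.38, so 6 columns fit.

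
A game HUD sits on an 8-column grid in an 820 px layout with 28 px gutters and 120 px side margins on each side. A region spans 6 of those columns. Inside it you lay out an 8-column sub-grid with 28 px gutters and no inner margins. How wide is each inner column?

Outer content = 820 − 2·120 = 580 px.
Subtracting 7 gutters of 28 leaves 384 for 8 columns, so c = 48 px.
6-column span = 6·48 + 5·28 = 428 px.
8 columns + 7 gutters: 8d + 7·28 = 428.
8d = 428 − 196 = 232, so d = 29 px.

29 px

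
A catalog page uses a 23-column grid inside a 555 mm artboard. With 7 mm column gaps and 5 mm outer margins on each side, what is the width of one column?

Subtract both margins: 555 − 2·5 = 545 mm.
23c + 22·7 = 545 → 23c = 391 → c = 17 mm.

17 mm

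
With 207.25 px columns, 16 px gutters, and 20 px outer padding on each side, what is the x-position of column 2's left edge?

Before column 2: the margin + 1 column + 1 gutter.
Offset = 20 + 1·(207.25 + 16) = 20 + 223.25 = 243.25 px.

243.25 px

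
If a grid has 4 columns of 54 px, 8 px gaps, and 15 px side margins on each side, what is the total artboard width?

270 px

Total width: 2·15 + 4·54 + 3·8 = 270 px.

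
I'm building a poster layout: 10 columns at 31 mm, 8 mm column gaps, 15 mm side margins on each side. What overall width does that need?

Total width: 2·15 + 10·31 + 9·8 = 412 mm.

412 mm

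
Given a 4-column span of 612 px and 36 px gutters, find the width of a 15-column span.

2394 px

612 − 3·36 = 504; ÷4 gives c = 126 px.
Span of 15: 15·126 + 14·36 = 1890 + 504 = 2394 px.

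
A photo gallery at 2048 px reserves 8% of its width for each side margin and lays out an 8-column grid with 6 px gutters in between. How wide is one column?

209.79 px

Margins: 8% × 2048 = 163.84 px each, so content = 2048 − 327.68 = 1720.32 px.
8 columns + 7 gutters: 8c + 7·6 = 1720.32.
8c = 1720.32 − 42 = 1678.32, so c = 209.79 px.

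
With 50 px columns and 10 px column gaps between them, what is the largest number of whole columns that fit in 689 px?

11 columns

Each extra column adds 50 + 10 = 60 px.
(689 + 10) / 60 = 11.65, so 11 columns fit.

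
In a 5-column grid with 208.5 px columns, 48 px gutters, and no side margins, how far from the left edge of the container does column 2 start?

Each column+gutter stride is 256.5 px; with no margin, 1 of them is 256.5 px.

256.5 px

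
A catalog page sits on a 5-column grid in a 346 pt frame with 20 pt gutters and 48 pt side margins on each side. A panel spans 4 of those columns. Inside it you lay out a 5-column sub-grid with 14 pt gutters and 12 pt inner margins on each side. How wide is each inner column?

Inside the margins: 346 − 96 = 250 pt.
5c + 4·20 = 250 → 5c = 170 → c = 34 pt.
4-column span = 4·34 + 3·20 = 196 pt.
Inner content = 196 − 2·12 = 172 pt.
5d + 4·14 = 172 → 5d = 116 → d = 23.2 pt.

23.2 pt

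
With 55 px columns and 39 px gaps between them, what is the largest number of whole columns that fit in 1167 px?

12 columns

k columns need k·55 + (k−1)·39 = k·94 − 39.
k·94 − 39 ≤ 1167 → k ≤ 1206 / 94 ≈ 12.83, so k = 12.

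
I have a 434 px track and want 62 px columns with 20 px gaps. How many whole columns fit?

5 columns

k columns need k·62 + (k−1)·20 = k·82 − 20.
k·82 − 20 ≤ 434 → k ≤ 454 / 82 ≈ 5.54, so k = 5.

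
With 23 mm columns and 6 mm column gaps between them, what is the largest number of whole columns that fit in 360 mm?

12 columns

12 columns: 12·23 + 11·6 = 342 mm ≤ 360.
13 columns: 371 mm > 360. So 12.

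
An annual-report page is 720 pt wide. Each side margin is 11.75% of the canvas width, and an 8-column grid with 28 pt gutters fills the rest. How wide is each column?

720 × (1 − 2·11.75%) = 720 × 76.5% = 550.8 pt for the columns.
8 columns + 7 gutters: 8c + 7·28 = 550.8.
8c = 550.8 − 196 = 354.8, so c = 44.35 pt.

44.35 pt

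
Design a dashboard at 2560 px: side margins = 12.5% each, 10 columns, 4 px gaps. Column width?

188.4 px

Margins: 12.5% × 2560 = 320 px each, so content = 2560 − 640 = 1920 px.
Subtracting 9 gaps of 4 leaves 1884 for 10 columns, so c = 188.4 px.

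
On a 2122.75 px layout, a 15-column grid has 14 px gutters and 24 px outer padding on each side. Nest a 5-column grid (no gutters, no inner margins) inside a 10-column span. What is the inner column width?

275.7 px

Subtract both margins: 2122.75 − 2·24 = 2074.75 px.
Subtracting 14 gutters of 14 leaves 1878.75 for 15 columns, so c = 125.25 px.
Span of 10: 10·125.25 + 9·14 = 1252.5 + 126 = 1378.5 px.
1378.5 / 5 = 275.7 px per column.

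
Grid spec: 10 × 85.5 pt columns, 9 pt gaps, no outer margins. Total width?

Total width: 10·85.5 + 9·9 = 936 pt.

936 pt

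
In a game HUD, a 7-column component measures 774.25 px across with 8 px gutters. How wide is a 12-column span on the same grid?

Subtracting 6 gutters of 8 leaves 726.25 for 7 columns, so c = 103.75 px.
12-column span = 12·103.75 + 11·8 = 1333 px.

1333 px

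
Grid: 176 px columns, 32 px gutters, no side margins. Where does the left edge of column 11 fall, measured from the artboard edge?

2080 px

Each column+gutter stride is 208 px; with no margin, 10 of them is 2080 px.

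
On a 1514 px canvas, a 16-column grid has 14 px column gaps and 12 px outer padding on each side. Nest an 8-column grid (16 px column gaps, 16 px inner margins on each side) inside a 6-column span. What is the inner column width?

50.75 px

Take off 24 px of margins, leaving 1490 px.
16 columns + 15 column gaps: 16c + 15·14 = 1490.
16c = 1490 − 210 = 1280, so c = 80 px.
6-column span = 6·80 + 5·14 = 550 px.
Inner content = 550 − 2·16 = 518 px.
8 columns + 7 column gaps: 8d + 7·16 = 518.
8d = 518 − 112 = 406, so d = 50.75 px.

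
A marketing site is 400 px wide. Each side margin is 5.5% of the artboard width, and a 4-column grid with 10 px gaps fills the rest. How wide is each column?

81.5 px

400 × (1 − 2·5.5%) = 400 × 89% = 356 px for the columns.
Subtracting 3 gaps of 10 leaves 326 for 4 columns, so c = 81.5 px.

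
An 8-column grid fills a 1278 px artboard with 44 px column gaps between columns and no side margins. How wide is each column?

1278 − 7·44 = 970; ÷8 gives c = 121.25 px.

121.25 px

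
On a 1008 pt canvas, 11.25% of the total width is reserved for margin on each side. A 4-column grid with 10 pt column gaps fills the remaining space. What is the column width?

187.8 pt

Each margin = 11.25% of 1008 = 113.4 pt; content = 1008 − 2·113.4 = 781.2 pt.
4 columns + 3 column gaps: 4c + 3·10 = 781.2.
4c = 781.2 − 30 = 751.2, so c = 187.8 pt.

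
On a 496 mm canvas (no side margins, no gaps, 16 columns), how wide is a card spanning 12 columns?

372 mm

With no gaps, each column is 496/16 = 31 mm.
With no gaps, 12 columns span 12·31 = 372 mm.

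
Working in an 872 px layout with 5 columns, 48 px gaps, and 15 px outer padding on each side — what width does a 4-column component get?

Take off 30 px of margins, leaving 842 px.
Subtracting 4 gaps of 48 leaves 650 for 5 columns, so c = 130 px.
4 columns plus 3 gaps: 520 + 144 = 664 px.

664 px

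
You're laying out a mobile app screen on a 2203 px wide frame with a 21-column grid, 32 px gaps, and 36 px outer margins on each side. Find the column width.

Subtract both margins: 2203 − 2·36 = 2131 px.
2131 − 20·32 = 1491; ÷21 gives c = 71 px.

71 px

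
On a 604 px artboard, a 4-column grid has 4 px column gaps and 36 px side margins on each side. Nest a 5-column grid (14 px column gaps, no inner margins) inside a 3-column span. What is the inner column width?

Take off 72 px of margins, leaving 532 px.
Subtracting 3 column gaps of 4 leaves 520 for 4 columns, so c = 130 px.
3-column span = 3·130 + 2·4 = 398 px.
5 columns + 4 column gaps: 5d + 4·14 = 398.
5d = 398 − 56 = 342, so d = 68.4 px.

68.4 px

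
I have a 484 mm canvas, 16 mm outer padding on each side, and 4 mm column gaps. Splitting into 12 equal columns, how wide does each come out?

34 mm

Content width = 484 − 2·16 = 452 mm.
12c + 11·4 = 452 → 12c = 408 → c = 34 mm.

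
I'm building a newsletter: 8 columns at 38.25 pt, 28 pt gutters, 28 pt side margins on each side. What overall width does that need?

558 pt

Adding margins, columns and gutters: 56 + 306 + 196 = 558 pt.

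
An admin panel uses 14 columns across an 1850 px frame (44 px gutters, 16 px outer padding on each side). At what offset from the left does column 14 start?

Subtract both margins: 1850 − 2·16 = 1818 px.
Subtracting 13 gutters of 44 leaves 1246 for 14 columns, so c = 89 px.
Before column 14: the margin + 13 columns + 13 gutters.
Offset = 16 + 13·(89 + 44) = 16 + 1729 = 1745 px.

1745 px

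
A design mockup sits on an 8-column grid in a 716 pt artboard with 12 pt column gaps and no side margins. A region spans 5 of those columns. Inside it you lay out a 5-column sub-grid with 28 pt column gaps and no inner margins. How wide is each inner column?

66.2 pt

Subtracting 7 column gaps of 12 leaves 632 for 8 columns, so c = 79 pt.
Span of 5: 5·79 + 4·12 = 395 + 48 = 443 pt.
5d + 4·28 = 443 → 5d = 331 → d = 66.2 pt.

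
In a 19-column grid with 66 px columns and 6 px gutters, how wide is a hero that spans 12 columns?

12-column span = 12·66 + 11·6 = 858 px.

858 px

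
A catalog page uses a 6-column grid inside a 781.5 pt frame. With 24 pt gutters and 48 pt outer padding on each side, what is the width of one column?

Inside the margins: 781.5 − 96 = 685.5 pt.
Subtracting 5 gutters of 24 leaves 565.5 for 6 columns, so c = 94.25 pt.

94.25 pt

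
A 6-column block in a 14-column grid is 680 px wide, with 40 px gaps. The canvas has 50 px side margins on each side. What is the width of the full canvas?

680 − 5·40 = 480; ÷6 gives c = 80 px.
Canvas = 2·50 + 14·80 + 13·40 = 100 + 1120 + 520 = 1740 px.

1740 px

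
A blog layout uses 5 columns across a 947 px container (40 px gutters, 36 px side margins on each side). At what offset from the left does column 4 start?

Subtract both margins: 947 − 2·36 = 875 px.
5 columns + 4 gutters: 5c + 4·40 = 875.
5c = 875 − 160 = 715, so c = 143 px.
Column 4 starts at margin + 3·(column + gutter) = 36 + 3·183 = 585 px.

585 px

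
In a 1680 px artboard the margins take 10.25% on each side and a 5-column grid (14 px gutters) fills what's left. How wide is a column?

Each margin = 10.25% of 1680 = 172.2 px; content = 1680 − 2·172.2 = 1335.6 px.
5 columns + 4 gutters: 5c + 4·14 = 1335.6.
5c = 1335.6 − 56 = 1279.6, so c = 255.92 px.

255.92 px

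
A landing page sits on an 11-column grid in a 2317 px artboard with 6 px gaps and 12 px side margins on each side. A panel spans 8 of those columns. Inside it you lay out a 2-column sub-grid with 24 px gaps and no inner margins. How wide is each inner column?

Take off 24 px of margins, leaving 2293 px.
11c + 10·6 = 2293 → 11c = 2233 → c = 203 px.
Span of 8: 8·203 + 7·6 = 1624 + 42 = 1666 px.
2 columns + 1 gap: 2d + 1·24 = 1666.
2d = 1666 − 24 = 1642, so d = 821 px.

821 px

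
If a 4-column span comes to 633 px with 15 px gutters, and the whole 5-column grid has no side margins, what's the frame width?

795 px

4c + 3·15 = 633 → 4c = 588 → c = 147 px.
Frame = 5·147 + 4·15 = 735 + 60 = 795 px.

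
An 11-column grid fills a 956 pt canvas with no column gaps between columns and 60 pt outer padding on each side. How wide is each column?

Content width = 956 − 2·60 = 836 pt.
836 / 11 = 76 pt per column.

76 pt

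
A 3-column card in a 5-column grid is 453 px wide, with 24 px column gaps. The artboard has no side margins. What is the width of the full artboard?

453 − 2·24 = 405; ÷3 gives c = 135 px.
Total width: 5·135 + 4·24 = 771 px.

771 px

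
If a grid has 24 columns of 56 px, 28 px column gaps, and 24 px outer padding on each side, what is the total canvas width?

Adding margins, columns and gutters: 48 + 1344 + 644 = 2036 px.

2036 px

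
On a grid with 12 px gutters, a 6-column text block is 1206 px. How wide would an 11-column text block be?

6 columns + 5 gutters: 6c + 5·12 = 1206.
6c = 1206 − 60 = 1146, so c = 191 px.
11-column span = 11·191 + 10·12 = 2221 px.

2221 px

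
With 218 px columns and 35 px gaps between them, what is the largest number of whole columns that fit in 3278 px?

Each extra column adds 218 + 35 = 253 px.
(3278 + 35) / 253 = 13.09, so 13 columns fit.

13 columns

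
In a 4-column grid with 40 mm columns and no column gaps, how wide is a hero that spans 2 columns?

80 mm

With no column gaps, 2 columns span 2·40 = 80 mm.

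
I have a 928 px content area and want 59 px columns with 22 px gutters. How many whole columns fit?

11 columns

11 columns: 11·59 + 10·22 = 869 px ≤ 928.
12 columns: 950 px > 928. So 11.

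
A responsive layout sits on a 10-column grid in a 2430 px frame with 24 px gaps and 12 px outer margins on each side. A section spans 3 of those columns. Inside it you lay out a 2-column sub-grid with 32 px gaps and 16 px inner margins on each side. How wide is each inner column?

320.5 px

Take off 24 px of margins, leaving 2406 px.
10c + 9·24 = 2406 → 10c = 2190 → c = 219 px.
3 columns plus 2 gaps: 657 + 48 = 705 px.
Inner content = 705 − 2·16 = 673 px.
673 − 1·32 = 641; ÷2 gives d = 320.5 px.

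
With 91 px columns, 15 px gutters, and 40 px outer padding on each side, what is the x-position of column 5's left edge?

Column 5 starts at margin + 4·(column + gutter) = 40 + 4·106 = 464 px.

464 px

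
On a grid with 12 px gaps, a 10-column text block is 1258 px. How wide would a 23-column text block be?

10 columns + 9 gaps: 10c + 9·12 = 1258.
10c = 1258 − 108 = 1150, so c = 115 px.
23-column span = 23·115 + 22·12 = 2909 px.

2909 px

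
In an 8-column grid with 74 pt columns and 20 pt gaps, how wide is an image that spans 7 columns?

Span of 7: 7·74 + 6·20 = 518 + 120 = 638 pt.

638 pt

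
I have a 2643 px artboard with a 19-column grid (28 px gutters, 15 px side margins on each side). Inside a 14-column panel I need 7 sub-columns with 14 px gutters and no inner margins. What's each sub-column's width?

262 px

Inside the margins: 2643 − 30 = 2613 px.
Subtracting 18 gutters of 28 leaves 2109 for 19 columns, so c = 111 px.
Span of 14: 14·111 + 13·28 = 1554 + 364 = 1918 px.
Subtracting 6 gutters of 14 leaves 1834 for 7 columns, so d = 262 px.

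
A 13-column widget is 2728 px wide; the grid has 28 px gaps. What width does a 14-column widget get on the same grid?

2940 px

2728 − 12·28 = 2392; ÷13 gives c = 184 px.
14-column span = 14·184 + 13·28 = 2940 px.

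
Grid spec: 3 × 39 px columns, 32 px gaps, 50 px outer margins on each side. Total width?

281 px

Artboard = 2·50 + 3·39 + 2·32 = 100 + 117 + 64 = 281 px.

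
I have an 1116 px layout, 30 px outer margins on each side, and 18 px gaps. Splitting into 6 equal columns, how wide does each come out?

Subtract both margins: 1116 − 2·30 = 1056 px.
Subtracting 5 gaps of 18 leaves 966 for 6 columns, so c = 161 px.

161 px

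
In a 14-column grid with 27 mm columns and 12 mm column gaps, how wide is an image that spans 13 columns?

495 mm

13-column span = 13·27 + 12·12 = 495 mm.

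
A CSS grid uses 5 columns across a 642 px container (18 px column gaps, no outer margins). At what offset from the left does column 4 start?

396 px

5 columns + 4 column gaps: 5c + 4·18 = 642.
5c = 642 − 72 = 570, so c = 114 px.
No margin, so column 4 starts at 3·(column + gutter) = 3·132 = 396 px.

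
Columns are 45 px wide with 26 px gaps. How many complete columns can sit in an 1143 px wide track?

16 columns

Each extra column adds 45 + 26 = 71 px.
(1143 + 26) / 71 = 16.46, so 16 columns fit.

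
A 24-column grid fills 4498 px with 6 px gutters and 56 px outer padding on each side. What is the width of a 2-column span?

360 px

Content width = 4498 − 2·56 = 4386 px.
24c + 23·6 = 4386 → 24c = 4248 → c = 177 px.
Span of 2: 2·177 + 1·6 = 354 + 6 = 360 px.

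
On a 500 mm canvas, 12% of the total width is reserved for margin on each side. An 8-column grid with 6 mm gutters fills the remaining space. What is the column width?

Each margin = 12% of 500 = 60 mm; content = 500 − 2·60 = 380 mm.
Subtracting 7 gutters of 6 leaves 338 for 8 columns, so c = 42.25 mm.

42.25 mm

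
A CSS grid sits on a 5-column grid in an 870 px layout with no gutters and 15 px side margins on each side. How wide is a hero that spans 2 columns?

336 px

Subtract both margins: 870 − 2·15 = 840 px.
5c = 840 → c = 168 px.
With no gutters, 2 columns span 2·168 = 336 px.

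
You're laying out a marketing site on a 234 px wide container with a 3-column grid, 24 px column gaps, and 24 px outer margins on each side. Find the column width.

Content width = 234 − 2·24 = 186 px.
186 − 2·24 = 138; ÷3 gives c = 46 px.

46 px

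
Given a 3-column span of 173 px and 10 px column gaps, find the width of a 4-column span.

234 px

3c + 2·10 = 173 → 3c = 153 → c = 51 px.
4-column span = 4·51 + 3·10 = 234 px.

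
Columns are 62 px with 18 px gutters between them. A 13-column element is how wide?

13 columns plus 12 gutters: 806 + 216 = 1022 px.

1022 px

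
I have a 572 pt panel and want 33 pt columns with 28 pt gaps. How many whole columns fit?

k columns need k·33 + (k−1)·28 = k·61 − 28.
k·61 − 28 ≤ 572 → k ≤ 600 / 61 ≈ 9.84, so k = 9.

9 columns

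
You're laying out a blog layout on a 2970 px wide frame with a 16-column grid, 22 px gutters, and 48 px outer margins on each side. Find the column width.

Content width = 2970 − 2·48 = 2874 px.
2874 − 15·22 = 2544; ÷16 gives c = 159 px.

159 px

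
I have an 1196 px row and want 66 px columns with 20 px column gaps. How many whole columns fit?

k columns need k·66 + (k−1)·20 = k·86 − 20.
k·86 − 20 ≤ 1196 → k ≤ 1216 / 86 ≈ 14.14, so k = 14.

14 columns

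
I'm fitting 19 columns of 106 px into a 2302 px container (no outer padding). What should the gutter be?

16 px

19·106 + 18g = 2302 → 18g = 288 → g = 16 px.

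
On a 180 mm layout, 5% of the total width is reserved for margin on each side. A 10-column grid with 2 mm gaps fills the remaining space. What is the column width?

14.4 mm

Margins: 5% × 180 = 9 mm each, so content = 180 − 18 = 162 mm.
10 columns + 9 gaps: 10c + 9·2 = 162.
10c = 162 − 18 = 144, so c = 14.4 mm.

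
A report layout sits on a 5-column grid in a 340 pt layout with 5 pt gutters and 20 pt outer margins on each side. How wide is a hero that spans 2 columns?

117 pt

Subtract both margins: 340 − 2·20 = 300 pt.
5 columns + 4 gutters: 5c + 4·5 = 300.
5c = 300 − 20 = 280, so c = 56 pt.
2 columns plus 1 gutter: 112 + 5 = 117 pt.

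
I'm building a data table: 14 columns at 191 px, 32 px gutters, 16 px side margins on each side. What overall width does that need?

Total width: 2·16 + 14·191 + 13·32 = 3122 px.

3122 px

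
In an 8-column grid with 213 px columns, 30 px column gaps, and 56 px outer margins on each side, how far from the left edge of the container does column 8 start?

1757 px

Each column+gutter stride is 243 px; 7 of them past the 56 px margin is 56 + 1701 = 1757 px.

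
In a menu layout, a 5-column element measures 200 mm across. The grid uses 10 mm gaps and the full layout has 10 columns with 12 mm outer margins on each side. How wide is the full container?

434 mm

5c + 4·10 = 200 → 5c = 160 → c = 32 mm.
Adding margins, columns and gutters: 24 + 320 + 90 = 434 mm.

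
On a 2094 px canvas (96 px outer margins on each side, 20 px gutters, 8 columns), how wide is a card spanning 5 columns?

1181.25 px

Take off 192 px of margins, leaving 1902 px.
8 columns + 7 gutters: 8c + 7·20 = 1902.
8c = 1902 − 140 = 1762, so c = 220.25 px.
5-column span = 5·220.25 + 4·20 = 1181.25 px.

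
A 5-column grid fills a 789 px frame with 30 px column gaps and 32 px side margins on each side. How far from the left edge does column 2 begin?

Take off 64 px of margins, leaving 725 px.
725 − 4·30 = 605; ÷5 gives c = 121 px.
Column 2 starts at margin + 1·(column + gutter) = 32 + 1·151 = 183 px.

183 px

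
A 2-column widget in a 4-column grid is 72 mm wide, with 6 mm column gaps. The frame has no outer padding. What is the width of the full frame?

Subtracting 1 column gap of 6 leaves 66 for 2 columns, so c = 33 mm.
Frame = 4·33 + 3·6 = 132 + 18 = 150 mm.

150 mm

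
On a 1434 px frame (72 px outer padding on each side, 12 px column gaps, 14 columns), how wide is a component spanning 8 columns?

732 px

Inside the margins: 1434 − 144 = 1290 px.
14c + 13·12 = 1290 → 14c = 1134 → c = 81 px.
Span of 8: 8·81 + 7·12 = 648 + 84 = 732 px.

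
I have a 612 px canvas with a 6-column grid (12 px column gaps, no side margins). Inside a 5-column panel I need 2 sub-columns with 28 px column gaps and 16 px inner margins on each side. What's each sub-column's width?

224 px

612 − 5·12 = 552; ÷6 gives c = 92 px.
5-column span = 5·92 + 4·12 = 508 px.
Inner content = 508 − 2·16 = 476 px.
2d + 1·28 = 476 → 2d = 448 → d = 224 px.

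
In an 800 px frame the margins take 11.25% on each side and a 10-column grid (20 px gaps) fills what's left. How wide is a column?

44 px

Each margin = 11.25% of 800 = 90 px; content = 800 − 2·90 = 620 px.
620 − 9·20 = 440; ÷10 gives c = 44 px.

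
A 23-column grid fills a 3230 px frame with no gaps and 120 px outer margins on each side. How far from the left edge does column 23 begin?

2980 px

Take off 240 px of margins, leaving 2990 px.
With no gaps, each column is 2990/23 = 130 px.
Before column 23: the margin + 22 columns + 22 gaps.
Offset = 120 + 22·(130 + 0) = 120 + 2860 = 2980 px.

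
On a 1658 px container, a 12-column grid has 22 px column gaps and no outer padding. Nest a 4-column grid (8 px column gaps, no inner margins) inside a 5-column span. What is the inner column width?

12 columns + 11 column gaps: 12c + 11·22 = 1658.
12c = 1658 − 242 = 1416, so c = 118 px.
5 columns plus 4 column gaps: 590 + 88 = 678 px.
678 − 3·8 = 654; ÷4 gives d = 163.5 px.

163.5 px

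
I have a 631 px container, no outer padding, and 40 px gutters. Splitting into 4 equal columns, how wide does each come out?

631 − 3·40 = 511; ÷4 gives c = 127.75 px.

127.75 px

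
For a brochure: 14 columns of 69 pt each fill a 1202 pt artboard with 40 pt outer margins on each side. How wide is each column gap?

12 pt

Take off 80 pt of margins, leaving 1122 pt.
14·69 + 13g = 1122 → 13g = 156 → g = 12 pt.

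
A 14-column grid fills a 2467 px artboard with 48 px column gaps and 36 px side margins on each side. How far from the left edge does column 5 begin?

Take off 72 px of margins, leaving 2395 px.
14 columns + 13 column gaps: 14c + 13·48 = 2395.
14c = 2395 − 624 = 1771, so c = 126.5 px.
Each column+gutter stride is 174.5 px; 4 of them past the 36 px margin is 36 + 698 = 734 px.

734 px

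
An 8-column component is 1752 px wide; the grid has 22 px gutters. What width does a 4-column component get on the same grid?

8 columns + 7 gutters: 8c + 7·22 = 1752.
8c = 1752 − 154 = 1598, so c = 199.75 px.
4 columns plus 3 gutters: 799 + 66 = 865 px.

865 px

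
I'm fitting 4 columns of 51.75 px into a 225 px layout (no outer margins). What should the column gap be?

Columns use 207 px, leaving 18 px across 3 column gaps = 6 px each.

6 px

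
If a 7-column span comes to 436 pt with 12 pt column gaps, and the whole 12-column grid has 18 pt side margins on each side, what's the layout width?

792 pt

7 columns + 6 column gaps: 7c + 6·12 = 436.
7c = 436 − 72 = 364, so c = 52 pt.
Total width: 2·18 + 12·52 + 11·12 = 792 pt.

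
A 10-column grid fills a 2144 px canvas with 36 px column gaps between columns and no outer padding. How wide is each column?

2144 − 9·36 = 1820; ÷10 gives c = 182 px.

182 px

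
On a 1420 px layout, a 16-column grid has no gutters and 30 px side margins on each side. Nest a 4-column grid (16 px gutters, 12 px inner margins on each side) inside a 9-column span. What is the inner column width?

173.25 px

Outer content = 1420 − 2·30 = 1360 px.
With no gutters, each column is 1360/16 = 85 px.
With no gutters, 9 columns span 9·85 = 765 px.
Inner content = 765 − 2·12 = 741 px.
Subtracting 3 gutters of 16 leaves 693 for 4 columns, so d = 173.25 px.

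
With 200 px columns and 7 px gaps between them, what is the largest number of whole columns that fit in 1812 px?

Each extra column adds 200 + 7 = 207 px.
(1812 + 7) / 207 = 8.79, so 8 columns fit.

8 columns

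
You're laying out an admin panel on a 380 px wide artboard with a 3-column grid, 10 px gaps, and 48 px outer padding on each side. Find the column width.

Content width = 380 − 2·48 = 284 px.
284 − 2·10 = 264; ÷3 gives c = 88 px.

88 px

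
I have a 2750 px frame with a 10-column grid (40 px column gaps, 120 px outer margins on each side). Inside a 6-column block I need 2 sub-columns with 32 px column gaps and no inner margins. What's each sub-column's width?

729 px

Take off 240 px of margins, leaving 2510 px.
2510 − 9·40 = 2150; ÷10 gives c = 215 px.
6-column span = 6·215 + 5·40 = 1490 px.
Subtracting 1 column gap of 32 leaves 1458 for 2 columns, so d = 729 px.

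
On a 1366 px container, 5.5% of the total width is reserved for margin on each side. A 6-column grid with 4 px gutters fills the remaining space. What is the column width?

199.29 px

1366 × (1 − 2·5.5%) = 1366 × 89% = 1215.74 px for the columns.
Subtracting 5 gutters of 4 leaves 1195.74 for 6 columns, so c = 199.29 px.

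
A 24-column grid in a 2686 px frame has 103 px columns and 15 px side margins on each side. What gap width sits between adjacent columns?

8 px

Content width = 2686 − 2·15 = 2656 px.
Columns use 2472 px, leaving 184 px across 23 gaps = 8 px each.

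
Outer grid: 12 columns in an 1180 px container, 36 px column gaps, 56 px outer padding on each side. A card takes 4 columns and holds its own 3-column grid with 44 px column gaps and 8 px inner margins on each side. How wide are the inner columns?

76 px

Inside the margins: 1180 − 112 = 1068 px.
12 columns + 11 column gaps: 12c + 11·36 = 1068.
12c = 1068 − 396 = 672, so c = 56 px.
4 columns plus 3 column gaps: 224 + 108 = 332 px.
Inner content = 332 − 2·8 = 316 px.
3 columns + 2 column gaps: 3d + 2·44 = 316.
3d = 316 − 88 = 228, so d = 76 px.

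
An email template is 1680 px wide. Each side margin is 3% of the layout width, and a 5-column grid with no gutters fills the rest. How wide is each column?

Each margin = 3% of 1680 = 50.4 px; content = 1680 − 2·50.4 = 1579.2 px.
5c = 1579.2 → c = 315.84 px.

315.84 px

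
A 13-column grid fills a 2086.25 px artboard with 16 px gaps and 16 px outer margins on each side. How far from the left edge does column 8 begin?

1130.75 px

Subtract both margins: 2086.25 − 2·16 = 2054.25 px.
13c + 12·16 = 2054.25 → 13c = 1862.25 → c = 143.25 px.
Before column 8: the margin + 7 columns + 7 gaps.
Offset = 16 + 7·(143.25 + 16) = 16 + 1114.75 = 1130.75 px.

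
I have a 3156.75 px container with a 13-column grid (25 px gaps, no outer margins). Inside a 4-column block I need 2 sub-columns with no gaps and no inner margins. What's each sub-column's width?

Subtracting 12 gaps of 25 leaves 2856.75 for 13 columns, so c = 219.75 px.
4-column span = 4·219.75 + 3·25 = 954 px.
2d = 954 → d = 477 px.

477 px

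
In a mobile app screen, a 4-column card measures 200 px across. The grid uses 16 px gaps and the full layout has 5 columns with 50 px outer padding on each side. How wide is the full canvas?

4c + 3·16 = 200 → 4c = 152 → c = 38 px.
Total width: 2·50 + 5·38 + 4·16 = 354 px.

354 px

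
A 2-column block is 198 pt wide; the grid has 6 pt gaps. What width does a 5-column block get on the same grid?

Subtracting 1 gap of 6 leaves 192 for 2 columns, so c = 96 pt.
Span of 5: 5·96 + 4·6 = 480 + 24 = 504 pt.

504 pt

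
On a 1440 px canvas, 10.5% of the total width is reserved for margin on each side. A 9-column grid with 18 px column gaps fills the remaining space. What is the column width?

Margins: 10.5% × 1440 = 151.2 px each, so content = 1440 − 302.4 = 1137.6 px.
9c + 8·18 = 1137.6 → 9c = 993.6 → c = 110.4 px.

110.4 px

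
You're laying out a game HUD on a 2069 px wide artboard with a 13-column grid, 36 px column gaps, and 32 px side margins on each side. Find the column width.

Inside the margins: 2069 − 64 = 2005 px.
Subtracting 12 column gaps of 36 leaves 1573 for 13 columns, so c = 121 px.

121 px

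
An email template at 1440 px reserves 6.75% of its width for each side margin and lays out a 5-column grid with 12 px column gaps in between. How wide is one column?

1440 × (1 − 2·6.75%) = 1440 × 86.5% = 1245.6 px for the columns.
5 columns + 4 column gaps: 5c + 4·12 = 1245.6.
5c = 1245.6 − 48 = 1197.6, so c = 239.52 px.

239.52 px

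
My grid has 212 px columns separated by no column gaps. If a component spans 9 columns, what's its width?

1908 px

9-column span = 9·212 = 1908 px.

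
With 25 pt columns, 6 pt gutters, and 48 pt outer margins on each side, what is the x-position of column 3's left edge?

Before column 3: the margin + 2 columns + 2 gutters.
Offset = 48 + 2·(25 + 6) = 48 + 62 = 110 pt.

110 pt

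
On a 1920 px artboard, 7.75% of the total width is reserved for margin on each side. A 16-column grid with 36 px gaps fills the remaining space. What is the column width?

1920 × (1 − 2·7.75%) = 1920 × 84.5% = 1622.4 px for the columns.
Subtracting 15 gaps of 36 leaves 1082.4 for 16 columns, so c = 67.65 px.

67.65 px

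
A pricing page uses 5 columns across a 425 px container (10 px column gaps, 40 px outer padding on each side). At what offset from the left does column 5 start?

Subtract both margins: 425 − 2·40 = 345 px.
5 columns + 4 column gaps: 5c + 4·10 = 345.
5c = 345 − 40 = 305, so c = 61 px.
Column 5 starts at margin + 4·(column + gutter) = 40 + 4·71 = 324 px.

324 px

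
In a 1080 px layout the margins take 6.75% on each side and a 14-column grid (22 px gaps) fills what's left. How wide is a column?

Each margin = 6.75% of 1080 = 72.9 px; content = 1080 − 2·72.9 = 934.2 px.
934.2 − 13·22 = 648.2; ÷14 gives c = 46.3 px.

46.3 px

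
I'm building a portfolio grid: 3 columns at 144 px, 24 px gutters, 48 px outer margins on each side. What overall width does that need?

Total width: 2·48 + 3·144 + 2·24 = 576 px.

576 px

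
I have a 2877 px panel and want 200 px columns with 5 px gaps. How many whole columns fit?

k columns need k·200 + (k−1)·5 = k·205 − 5.
k·205 − 5 ≤ 2877 → k ≤ 2882 / 205 ≈ 14.06, so k = 14.

14 columns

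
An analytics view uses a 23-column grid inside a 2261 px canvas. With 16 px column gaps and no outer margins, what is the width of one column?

Subtracting 22 column gaps of 16 leaves 1909 for 23 columns, so c = 83 px.

83 px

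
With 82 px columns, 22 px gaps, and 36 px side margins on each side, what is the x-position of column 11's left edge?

Column 11 starts at margin + 10·(column + gutter) = 36 + 10·104 = 1076 px.

1076 px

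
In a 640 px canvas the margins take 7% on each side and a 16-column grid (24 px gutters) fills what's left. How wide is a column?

11.9 px

Margins: 7% × 640 = 44.8 px each, so content = 640 − 89.6 = 550.4 px.
16 columns + 15 gutters: 16c + 15·24 = 550.4.
16c = 550.4 − 360 = 190.4, so c = 11.9 px.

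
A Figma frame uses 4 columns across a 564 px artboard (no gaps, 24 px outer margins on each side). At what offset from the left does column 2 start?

153 px

Subtract both margins: 564 − 2·24 = 516 px.
516 / 4 = 129 px per column.
Before column 2: the margin + 1 column + 1 gap.
Offset = 24 + 1·(129 + 0) = 24 + 129 = 153 px.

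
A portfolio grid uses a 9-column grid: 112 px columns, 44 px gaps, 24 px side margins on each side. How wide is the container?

Container = 2·24 + 9·112 + 8·44 = 48 + 1008 + 352 = 1408 px.

1408 px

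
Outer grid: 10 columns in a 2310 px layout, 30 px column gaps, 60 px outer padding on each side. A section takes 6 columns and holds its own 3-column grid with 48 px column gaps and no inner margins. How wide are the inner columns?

402 px

Take off 120 px of margins, leaving 2190 px.
Subtracting 9 column gaps of 30 leaves 1920 for 10 columns, so c = 192 px.
6-column span = 6·192 + 5·30 = 1302 px.
3d + 2·48 = 1302 → 3d = 1206 → d = 402 px.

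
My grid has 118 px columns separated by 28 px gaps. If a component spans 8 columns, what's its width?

1140 px

8-column span = 8·118 + 7·28 = 1140 px.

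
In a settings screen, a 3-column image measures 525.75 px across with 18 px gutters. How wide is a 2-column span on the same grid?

3 columns + 2 gutters: 3c + 2·18 = 525.75.
3c = 525.75 − 36 = 489.75, so c = 163.25 px.
Span of 2: 2·163.25 + 1·18 = 326.5 + 18 = 344.5 px.

344.5 px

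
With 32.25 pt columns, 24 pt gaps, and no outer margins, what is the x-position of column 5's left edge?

225 pt

Before column 5: 4 columns + 4 gaps.
Offset = 4·(32.25 + 24) = 4·56.25 = 225 pt.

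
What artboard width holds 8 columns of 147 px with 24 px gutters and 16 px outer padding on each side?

Artboard = 2·16 + 8·147 + 7·24 = 32 + 1176 + 168 = 1376 px.

1376 px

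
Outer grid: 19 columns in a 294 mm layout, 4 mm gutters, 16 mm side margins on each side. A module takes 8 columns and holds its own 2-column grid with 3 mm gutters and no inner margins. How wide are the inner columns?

52.5 mm

Subtract both margins: 294 − 2·16 = 262 mm.
19 columns + 18 gutters: 19c + 18·4 = 262.
19c = 262 − 72 = 190, so c = 10 mm.
8 columns plus 7 gutters: 80 + 28 = 108 mm.
Subtracting 1 gutter of 3 leaves 105 for 2 columns, so d = 52.5 mm.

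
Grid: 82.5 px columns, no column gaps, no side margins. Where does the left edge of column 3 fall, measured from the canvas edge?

165 px

Before column 3: 2 columns + 2 column gaps.
Offset = 2·(82.5 + 0) = 2·82.5 = 165 px.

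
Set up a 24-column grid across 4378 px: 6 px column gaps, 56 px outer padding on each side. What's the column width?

172 px

Content width = 4378 − 2·56 = 4266 px.
24 columns + 23 column gaps: 24c + 23·6 = 4266.
24c = 4266 − 138 = 4128, so c = 172 px.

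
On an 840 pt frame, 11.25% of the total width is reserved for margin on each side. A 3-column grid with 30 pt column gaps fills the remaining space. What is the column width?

Margins: 11.25% × 840 = 94.5 pt each, so content = 840 − 189 = 651 pt.
Subtracting 2 column gaps of 30 leaves 591 for 3 columns, so c = 197 pt.

197 pt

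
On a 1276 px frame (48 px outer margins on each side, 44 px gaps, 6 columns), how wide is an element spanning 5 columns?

976 px

Subtract both margins: 1276 − 2·48 = 1180 px.
6 columns + 5 gaps: 6c + 5·44 = 1180.
6c = 1180 − 220 = 960, so c = 160 px.
5-column span = 5·160 + 4·44 = 976 px.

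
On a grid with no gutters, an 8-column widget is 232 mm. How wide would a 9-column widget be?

261 mm

With no gutters, each column is 232/8 = 29 mm.
With no gutters, 9 columns span 9·29 = 261 mm.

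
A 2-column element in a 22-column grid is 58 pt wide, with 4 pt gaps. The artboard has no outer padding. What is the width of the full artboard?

2c + 1·4 = 58 → 2c = 54 → c = 27 pt.
Summing: 594 + 84 = 678 pt.

678 pt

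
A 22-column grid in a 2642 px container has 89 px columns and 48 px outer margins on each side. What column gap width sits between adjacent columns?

28 px

Inside the margins: 2642 − 96 = 2546 px.
22 columns take 22·89 = 1958 px; remaining 588 splits into 21 column gaps.
g = 588 / 21 = 28 px.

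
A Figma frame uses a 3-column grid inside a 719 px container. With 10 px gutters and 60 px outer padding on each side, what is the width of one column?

193 px

Subtract both margins: 719 − 2·60 = 599 px.
3c + 2·10 = 599 → 3c = 579 → c = 193 px.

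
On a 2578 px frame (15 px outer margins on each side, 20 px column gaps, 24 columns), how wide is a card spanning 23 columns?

2441 px

Content width = 2578 − 2·15 = 2548 px.
24 columns + 23 column gaps: 24c + 23·20 = 2548.
24c = 2548 − 460 = 2088, so c = 87 px.
23 columns plus 22 column gaps: 2001 + 440 = 2441 px.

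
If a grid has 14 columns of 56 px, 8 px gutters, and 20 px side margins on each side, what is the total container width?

Container = 2·20 + 14·56 + 13·8 = 40 + 784 + 104 = 928 px.

928 px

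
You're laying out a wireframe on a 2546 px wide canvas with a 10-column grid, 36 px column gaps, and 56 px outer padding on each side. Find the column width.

211 px

Inside the margins: 2546 − 112 = 2434 px.
2434 − 9·36 = 2110; ÷10 gives c = 211 px.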